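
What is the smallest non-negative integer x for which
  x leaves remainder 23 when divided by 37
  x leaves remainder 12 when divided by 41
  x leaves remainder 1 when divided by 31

The moduli are pairwise coprime; N = 37·41·31 = 47027.
N/37 = 1271; 1271 ≡ 13 (mod 37); 13·20 ≡ 1, so inverse 20.
N/41 = 1147; 1147 ≡ 40 (mod 41); 40·40 ≡ 1, so inverse 40.
N/31 = 1517; 1517 ≡ 29 (mod 31); 29·15 ≡ 1, so inverse 15.
x ≡ 23·1271·20 + 12·1147·40 + 1·1517·15 = 1157975.
1157975 mod 47027 = 29327.

29327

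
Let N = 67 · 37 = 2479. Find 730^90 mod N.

Mod 67: 730 ≡ 60; by Fermat, exponent reduces to 90 mod 66 = 24; 60^24 ≡ 14 (mod 67).
Mod 37: 730 ≡ 27; by Fermat, exponent reduces to 90 mod 36 = 18; 27^18 ≡ 1 (mod 37).
Combine by CRT: x ≡ 14 (mod 67), x ≡ 1 (mod 37) ⇒ x ≡ 1555 (mod 2479).

1555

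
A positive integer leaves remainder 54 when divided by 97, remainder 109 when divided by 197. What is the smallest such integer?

Combine the congruences pairwise.
From x ≡ 54 (mod 97) write x = 54 + 97t. Substituting into x ≡ 109 (mod 197) gives 97t ≡ 55 (mod 197), and since 97⁻¹ ≡ 65 (mod 197), t ≡ 29. Hence x ≡ 54 + 97·29 = 2867 (mod 19109).

2867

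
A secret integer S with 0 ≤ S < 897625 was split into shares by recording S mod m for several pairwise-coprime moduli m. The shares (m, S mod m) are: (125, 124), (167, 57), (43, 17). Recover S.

367624

The moduli are pairwise coprime; N = 125·167·43 = 897625.
N/125 = 7181; 7181 ≡ 56 (mod 125); 56·96 ≡ 1, so inverse 96.
N/167 = 5375; 5375 ≡ 31 (mod 167); 31·97 ≡ 1, so inverse 97.
N/43 = 20875; 20875 ≡ 20 (mod 43); 20·28 ≡ 1, so inverse 28.
S ≡ 124·7181·96 + 57·5375·97 + 17·20875·28 = 125137499.
125137499 mod 897625 = 367624.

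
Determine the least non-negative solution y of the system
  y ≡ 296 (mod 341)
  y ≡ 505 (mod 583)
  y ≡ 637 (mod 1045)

Combine the congruences pairwise.
gcd(341, 583) = 11 and 11 | (505 − 296), so the pair is consistent; merging gives y ≡ 5752 (mod 18073), where 18073 = lcm(341, 583).
gcd(18073, 1045) = 11 and 11 | (637 − 5752), so the pair is consistent; merging gives y ≡ 1361227 (mod 1716935), where 1716935 = lcm(18073, 1045).
The solution is unique modulo lcm(341, 583, 1045) = 1716935.

1361227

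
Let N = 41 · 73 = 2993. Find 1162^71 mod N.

Mod 41: 1162 ≡ 14; by Fermat, exponent reduces to 71 mod 40 = 31; 14^31 ≡ 3 (mod 41).
Mod 73: 1162 ≡ 67; 67^71 ≡ 12 (mod 73).
Combine by CRT: x ≡ 3 (mod 41), x ≡ 12 (mod 73) ⇒ x ≡ 85 (mod 2993).

85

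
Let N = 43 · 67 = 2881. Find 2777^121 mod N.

1772

Mod 43: 2777 ≡ 25; by Fermat, exponent reduces to 121 mod 42 = 37; 25^37 ≡ 9 (mod 43).
Mod 67: 2777 ≡ 30; by Fermat, exponent reduces to 121 mod 66 = 55; 30^55 ≡ 30 (mod 67).
Combine by CRT: x ≡ 9 (mod 43), x ≡ 30 (mod 67) ⇒ x ≡ 1772 (mod 2881).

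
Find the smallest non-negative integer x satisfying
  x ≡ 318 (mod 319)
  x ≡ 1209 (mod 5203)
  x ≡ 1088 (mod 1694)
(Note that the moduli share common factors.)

1161478

Combine the congruences pairwise.
gcd(319, 5203) = 11 and 11 | (1209 − 318), so the pair is consistent; merging gives x ≡ 105269 (mod 150887), where 150887 = lcm(319, 5203).
gcd(150887, 1694) = 121 and 121 | (1088 − 105269), so the pair is consistent; merging gives x ≡ 1161478 (mod 2112418), where 2112418 = lcm(150887, 1694).
The solution is unique modulo lcm(319, 5203, 1694) = 2112418.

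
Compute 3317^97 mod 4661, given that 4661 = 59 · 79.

Mod 59: 3317 ≡ 13; by Fermat, exponent reduces to 97 mod 58 = 39; 13^39 ≡ 23 (mod 59).
Mod 79: 3317 ≡ 78; by Fermat, exponent reduces to 97 mod 78 = 19; 78^19 ≡ 78 (mod 79).
Combine by CRT: x ≡ 23 (mod 59), x ≡ 78 (mod 79) ⇒ x ≡ 1026 (mod 4661).

1026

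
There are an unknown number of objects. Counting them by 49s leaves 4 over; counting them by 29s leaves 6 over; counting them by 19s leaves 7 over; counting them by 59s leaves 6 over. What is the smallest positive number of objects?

From N ≡ 4 (mod 49) write N = 4 + 49t. Substituting into N ≡ 6 (mod 29) gives 49t ≡ 2 (mod 29), and since 20⁻¹ ≡ 16 (mod 29), t ≡ 3. Hence N ≡ 4 + 49·3 = 151 (mod 1421).
From N ≡ 151 (mod 1421) write N = 151 + 1421t. Substituting into N ≡ 7 (mod 19) gives 1421t ≡ 8 (mod 19), and since 15⁻¹ ≡ 14 (mod 19), t ≡ 17. Hence N ≡ 151 + 1421·17 = 24308 (mod 26999).
From N ≡ 24308 (mod 26999) write N = 24308 + 26999t. Substituting into N ≡ 6 (mod 59) gives 26999t ≡ 6 (mod 59), and since 36⁻¹ ≡ 41 (mod 59), t ≡ 10. Hence N ≡ 24308 + 26999·10 = 294298 (mod 1592941).

294298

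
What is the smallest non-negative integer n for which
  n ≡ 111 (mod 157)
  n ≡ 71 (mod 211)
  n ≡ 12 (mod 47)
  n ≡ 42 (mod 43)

The moduli are pairwise coprime; M = 157·211·47·43 = 66949667.
M/157 = 426431; 426431 ≡ 19 (mod 157); 19·124 ≡ 1, so inverse 124.
M/211 = 317297; 317297 ≡ 164 (mod 211); 164·202 ≡ 1, so inverse 202.
M/47 = 1424461; 1424461 ≡ 32 (mod 47); 32·25 ≡ 1, so inverse 25.
M/43 = 1556969; 1556969 ≡ 25 (mod 43); 25·31 ≡ 1, so inverse 31.
n ≡ 111·426431·124 + 71·317297·202 + 12·1424461·25 + 42·1556969·31 = 12874581796.
12874581796 mod 66949667 = 20245732.

20245732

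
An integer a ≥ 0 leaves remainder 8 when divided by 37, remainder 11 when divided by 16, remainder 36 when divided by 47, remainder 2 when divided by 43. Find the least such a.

The moduli are pairwise coprime; N = 37·16·47·43 = 1196432.
N/37 = 32336; 32336 ≡ 35 (mod 37); 35·18 ≡ 1, so inverse 18.
N/16 = 74777; 74777 ≡ 9 (mod 16); 9·9 ≡ 1, so inverse 9.
N/47 = 25456; 25456 ≡ 29 (mod 47); 29·13 ≡ 1, so inverse 13.
N/43 = 27824; 27824 ≡ 3 (mod 43); 3·29 ≡ 1, so inverse 29.
a ≡ 8·32336·18 + 11·74777·9 + 36·25456·13 + 2·27824·29 = 25586507.
25586507 mod 1196432 = 461435.

461435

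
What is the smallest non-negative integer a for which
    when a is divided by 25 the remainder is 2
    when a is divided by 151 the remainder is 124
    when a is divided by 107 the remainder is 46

Combine the congruences pairwise.
From a ≡ 2 (mod 25) write a = 2 + 25t. Substituting into a ≡ 124 (mod 151) gives 25t ≡ 122 (mod 151), and since 25⁻¹ ≡ 145 (mod 151), t ≡ 23. Hence a ≡ 2 + 25·23 = 577 (mod 3775).
From a ≡ 577 (mod 3775) write a = 577 + 3775t. Substituting into a ≡ 46 (mod 107) gives 3775t ≡ 4 (mod 107), and since 30⁻¹ ≡ 25 (mod 107), t ≡ 100. Hence a ≡ 577 + 3775·100 = 378077 (mod 403925).

378077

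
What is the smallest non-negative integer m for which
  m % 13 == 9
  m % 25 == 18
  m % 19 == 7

Combine the congruences pairwise.
From m ≡ 9 (mod 13) write m = 9 + 13t. Substituting into m ≡ 18 (mod 25) gives 13t ≡ 9 (mod 25), and since 13⁻¹ ≡ 2 (mod 25), t ≡ 18. Hence m ≡ 9 + 13·18 = 243 (mod 325).
From m ≡ 243 (mod 325) write m = 243 + 325t. Substituting into m ≡ 7 (mod 19) gives 325t ≡ 11 (mod 19), and since 2⁻¹ ≡ 10 (mod 19), t ≡ 15. Hence m ≡ 243 + 325·15 = 5118 (mod 6175).

5118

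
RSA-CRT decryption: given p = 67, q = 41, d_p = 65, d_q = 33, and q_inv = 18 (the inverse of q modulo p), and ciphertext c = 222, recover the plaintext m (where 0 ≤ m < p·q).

m₁ = c^(d_p) mod p: c ≡ 21 (mod 67), and 21^65 mod 67 = 16.
m₂ = c^(d_q) mod q: c ≡ 17 (mod 41), and 17^33 mod 41 = 19.
h = q_inv·(m₁ − m₂) mod p = 18·(16 − 19) mod 67 = 13.
m = m₂ + h·q = 19 + 13·41 = 552.

552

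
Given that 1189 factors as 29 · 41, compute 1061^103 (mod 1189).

Mod 29: 1061 ≡ 17; by Fermat, exponent reduces to 103 mod 28 = 19; 17^19 ≡ 12 (mod 29).
Mod 41: 1061 ≡ 36; by Fermat, exponent reduces to 103 mod 40 = 23; 36^23 ≡ 39 (mod 41).
Combine by CRT: x ≡ 12 (mod 29), x ≡ 39 (mod 41) ⇒ x ≡ 244 (mod 1189).

244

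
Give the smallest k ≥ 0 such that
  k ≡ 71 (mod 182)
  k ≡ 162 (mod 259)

gcd(182, 259) = 7 and 7 | (162 − 71), so the pair is consistent; merging gives k ≡ 3529 (mod 6734), where 6734 = lcm(182, 259).
The solution is unique modulo lcm(182, 259) = 6734.

3529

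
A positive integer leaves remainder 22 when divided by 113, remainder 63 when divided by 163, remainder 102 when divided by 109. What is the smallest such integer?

The moduli are pairwise coprime; M = 113·163·109 = 2007671.
M/113 = 17767; 17767 ≡ 26 (mod 113); 26·100 ≡ 1, so inverse 100.
M/163 = 12317; 12317 ≡ 92 (mod 163); 92·101 ≡ 1, so inverse 101.
M/109 = 18419; 18419 ≡ 107 (mod 109); 107·54 ≡ 1, so inverse 54.
N ≡ 22·17767·100 + 63·12317·101 + 102·18419·54 = 218912323.
218912323 mod 2007671 = 76184.

76184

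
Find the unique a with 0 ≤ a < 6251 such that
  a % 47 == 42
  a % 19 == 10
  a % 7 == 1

2157

The moduli are pairwise coprime; N = 47·19·7 = 6251.
N/47 = 133; 133 ≡ 39 (mod 47); 39·41 ≡ 1, so inverse 41.
N/19 = 329; 329 ≡ 6 (mod 19); 6·16 ≡ 1, so inverse 16.
N/7 = 893; 893 ≡ 4 (mod 7); 4·2 ≡ 1, so inverse 2.
a ≡ 42·133·41 + 10·329·16 + 1·893·2 = 283452.
283452 mod 6251 = 2157.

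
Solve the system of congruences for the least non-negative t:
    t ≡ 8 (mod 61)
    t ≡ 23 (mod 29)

313

From t ≡ 8 (mod 61) write t = 8 + 61s. Substituting into t ≡ 23 (mod 29) gives 61s ≡ 15 (mod 29), and since 3⁻¹ ≡ 10 (mod 29), s ≡ 5. Hence t ≡ 8 + 61·5 = 313 (mod 1769).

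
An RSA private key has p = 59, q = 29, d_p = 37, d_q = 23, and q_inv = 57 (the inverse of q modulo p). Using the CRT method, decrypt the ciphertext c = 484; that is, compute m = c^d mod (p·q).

139

m₁ = c^(d_p) mod p: c ≡ 12 (mod 59), and 12^37 mod 59 = 21.
m₂ = c^(d_q) mod q: c ≡ 20 (mod 29), and 20^23 mod 29 = 23.
h = q_inv·(m₁ − m₂) mod p = 57·(21 − 23) mod 59 = 4.
m = m₂ + h·q = 23 + 4·29 = 139.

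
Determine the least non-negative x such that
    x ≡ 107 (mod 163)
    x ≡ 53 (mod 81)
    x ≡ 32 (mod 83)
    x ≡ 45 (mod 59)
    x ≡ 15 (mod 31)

The moduli are pairwise coprime; N = 163·81·83·59·31 = 2004307821.
N/163 = 12296367; 12296367 ≡ 136 (mod 163); 136·6 ≡ 1, so inverse 6.
N/81 = 24744541; 24744541 ≡ 13 (mod 81); 13·25 ≡ 1, so inverse 25.
N/83 = 24148287; 24148287 ≡ 18 (mod 83); 18·60 ≡ 1, so inverse 60.
N/59 = 33971319; 33971319 ≡ 4 (mod 59); 4·15 ≡ 1, so inverse 15.
N/31 = 64655091; 64655091 ≡ 3 (mod 31); 3·21 ≡ 1, so inverse 21.
x ≡ 107·12296367·6 + 53·24744541·25 + 32·24148287·60 + 45·33971319·15 + 15·64655091·21 = 130342489469.
130342489469 mod 2004307821 = 62481104.

62481104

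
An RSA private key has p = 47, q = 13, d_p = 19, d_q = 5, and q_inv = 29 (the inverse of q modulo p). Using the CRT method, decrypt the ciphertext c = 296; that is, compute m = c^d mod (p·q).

459

m₁ = c^(d_p) mod p: c ≡ 14 (mod 47), and 14^19 mod 47 = 36.
m₂ = c^(d_q) mod q: c ≡ 10 (mod 13), and 10^5 mod 13 = 4.
h = q_inv·(m₁ − m₂) mod p = 29·(36 − 4) mod 47 = 35.
m = m₂ + h·q = 4 + 35·13 = 459.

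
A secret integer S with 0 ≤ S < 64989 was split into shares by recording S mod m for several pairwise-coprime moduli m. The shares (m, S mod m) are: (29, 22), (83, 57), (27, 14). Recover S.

37490

The moduli are pairwise coprime; N = 29·83·27 = 64989.
N/29 = 2241; 2241 ≡ 8 (mod 29); 8·11 ≡ 1, so inverse 11.
N/83 = 783; 783 ≡ 36 (mod 83); 36·30 ≡ 1, so inverse 30.
N/27 = 2407; 2407 ≡ 4 (mod 27); 4·7 ≡ 1, so inverse 7.
S ≡ 22·2241·11 + 57·783·30 + 14·2407·7 = 2117138.
2117138 mod 64989 = 37490.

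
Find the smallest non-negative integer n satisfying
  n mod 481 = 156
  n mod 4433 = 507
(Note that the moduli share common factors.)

129064

gcd(481, 4433) = 13 and 13 | (507 − 156), so the pair is consistent; merging gives n ≡ 129064 (mod 164021), where 164021 = lcm(481, 4433).
The solution is unique modulo lcm(481, 4433) = 164021.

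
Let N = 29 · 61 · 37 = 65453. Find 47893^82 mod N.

Mod 29: 47893 ≡ 14; by Fermat, exponent reduces to 82 mod 28 = 26; 14^26 ≡ 4 (mod 29).
Mod 61: 47893 ≡ 8; by Fermat, exponent reduces to 82 mod 60 = 22; 8^22 ≡ 3 (mod 61).
Mod 37: 47893 ≡ 15; by Fermat, exponent reduces to 82 mod 36 = 10; 15^10 ≡ 21 (mod 37).
Combine by CRT: x ≡ 4 (mod 29), x ≡ 3 (mod 61), x ≡ 21 (mod 37) ⇒ x ≡ 613 (mod 65453).

613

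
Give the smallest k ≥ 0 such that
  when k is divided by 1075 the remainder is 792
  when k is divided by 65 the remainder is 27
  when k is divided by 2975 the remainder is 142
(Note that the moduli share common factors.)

1041392

Combine the congruences pairwise.
gcd(1075, 65) = 5 and 5 | (27 − 792), so the pair is consistent; merging gives k ≡ 7242 (mod 13975), where 13975 = lcm(1075, 65).
gcd(13975, 2975) = 25 and 25 | (142 − 7242), so the pair is consistent; merging gives k ≡ 1041392 (mod 1663025), where 1663025 = lcm(13975, 2975).
The solution is unique modulo lcm(1075, 65, 2975) = 1663025.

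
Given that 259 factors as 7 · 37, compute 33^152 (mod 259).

Mod 7: 33 ≡ 5; by Fermat, exponent reduces to 152 mod 6 = 2; 5^2 ≡ 4 (mod 7).
Mod 37: 33 ≡ 33; by Fermat, exponent reduces to 152 mod 36 = 8; 33^8 ≡ 9 (mod 37).
Combine by CRT: x ≡ 4 (mod 7), x ≡ 9 (mod 37) ⇒ x ≡ 46 (mod 259).

46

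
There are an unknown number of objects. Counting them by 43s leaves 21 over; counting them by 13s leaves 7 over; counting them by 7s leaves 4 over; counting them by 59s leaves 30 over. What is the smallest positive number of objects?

The moduli are pairwise coprime; M = 43·13·7·59 = 230867.
M/43 = 5369; 5369 ≡ 37 (mod 43); 37·7 ≡ 1, so inverse 7.
M/13 = 17759; 17759 ≡ 1 (mod 13), inverse 1.
M/7 = 32981; 32981 ≡ 4 (mod 7); 4·2 ≡ 1, so inverse 2.
M/59 = 3913; 3913 ≡ 19 (mod 59); 19·28 ≡ 1, so inverse 28.
N ≡ 21·5369·7 + 7·17759·1 + 4·32981·2 + 30·3913·28 = 4464324.
4464324 mod 230867 = 77851.

77851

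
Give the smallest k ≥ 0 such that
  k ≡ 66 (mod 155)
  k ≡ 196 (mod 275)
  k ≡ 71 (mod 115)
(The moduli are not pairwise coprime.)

21921

gcd(155, 275) = 5 and 5 | (196 − 66), so the pair is consistent; merging gives k ≡ 4871 (mod 8525), where 8525 = lcm(155, 275).
gcd(8525, 115) = 5 and 5 | (71 − 4871), so the pair is consistent; merging gives k ≡ 21921 (mod 196075), where 196075 = lcm(8525, 115).
The solution is unique modulo lcm(155, 275, 115) = 196075.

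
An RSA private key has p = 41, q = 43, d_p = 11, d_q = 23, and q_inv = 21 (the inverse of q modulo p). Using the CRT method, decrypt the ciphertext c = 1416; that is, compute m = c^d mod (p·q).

m₁ = c^(d_p) mod p: c ≡ 22 (mod 41), and 22^11 mod 41 = 7.
m₂ = c^(d_q) mod q: c ≡ 40 (mod 43), and 40^23 mod 43 = 9.
h = q_inv·(m₁ − m₂) mod p = 21·(7 − 9) mod 41 = 40.
m = m₂ + h·q = 9 + 40·43 = 1729.

1729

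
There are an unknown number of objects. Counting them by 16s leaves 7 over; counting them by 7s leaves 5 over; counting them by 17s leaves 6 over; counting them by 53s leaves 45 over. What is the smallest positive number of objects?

54423

The moduli are pairwise coprime; M = 16·7·17·53 = 100912.
M/16 = 6307; 6307 ≡ 3 (mod 16); 3·11 ≡ 1, so inverse 11.
M/7 = 14416; 14416 ≡ 3 (mod 7); 3·5 ≡ 1, so inverse 5.
M/17 = 5936; 5936 ≡ 3 (mod 17); 3·6 ≡ 1, so inverse 6.
M/53 = 1904; 1904 ≡ 49 (mod 53); 49·13 ≡ 1, so inverse 13.
N ≡ 7·6307·11 + 5·14416·5 + 6·5936·6 + 45·1904·13 = 2173575.
2173575 mod 100912 = 54423.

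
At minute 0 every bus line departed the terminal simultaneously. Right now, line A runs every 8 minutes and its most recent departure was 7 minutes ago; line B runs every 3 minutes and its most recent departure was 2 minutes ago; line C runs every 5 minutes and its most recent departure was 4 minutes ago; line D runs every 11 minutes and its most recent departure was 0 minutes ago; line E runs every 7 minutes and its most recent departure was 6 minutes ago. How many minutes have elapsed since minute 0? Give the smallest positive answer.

The moduli are pairwise coprime; N = 8·3·5·11·7 = 9240.
N/8 = 1155; 1155 ≡ 3 (mod 8); 3·3 ≡ 1, so inverse 3.
N/3 = 3080; 3080 ≡ 2 (mod 3); 2·2 ≡ 1, so inverse 2.
N/5 = 1848; 1848 ≡ 3 (mod 5); 3·2 ≡ 1, so inverse 2.
N/11 = 840; 840 ≡ 4 (mod 11); 4·3 ≡ 1, so inverse 3.
N/7 = 1320; 1320 ≡ 4 (mod 7); 4·2 ≡ 1, so inverse 2.
t ≡ 7·1155·3 + 2·3080·2 + 4·1848·2 + 0·840·3 + 6·1320·2 = 67199.
67199 mod 9240 = 2519.

2519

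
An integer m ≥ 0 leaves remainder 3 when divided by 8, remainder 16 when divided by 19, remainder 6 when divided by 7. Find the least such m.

The moduli are pairwise coprime; N = 8·19·7 = 1064.
N/8 = 133; 133 ≡ 5 (mod 8); 5·5 ≡ 1, so inverse 5.
N/19 = 56; 56 ≡ 18 (mod 19); 18·18 ≡ 1, so inverse 18.
N/7 = 152; 152 ≡ 5 (mod 7); 5·3 ≡ 1, so inverse 3.
m ≡ 3·133·5 + 16·56·18 + 6·152·3 = 20859.
20859 mod 1064 = 643.

643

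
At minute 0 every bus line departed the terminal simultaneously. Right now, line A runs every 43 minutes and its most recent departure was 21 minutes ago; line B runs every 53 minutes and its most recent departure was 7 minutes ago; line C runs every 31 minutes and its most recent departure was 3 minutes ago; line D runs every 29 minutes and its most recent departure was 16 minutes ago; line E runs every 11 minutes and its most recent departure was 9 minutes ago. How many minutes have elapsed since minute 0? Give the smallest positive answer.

The moduli are pairwise coprime; N = 43·53·31·29·11 = 22537031.
N/43 = 524117; 524117 ≡ 33 (mod 43); 33·30 ≡ 1, so inverse 30.
N/53 = 425227; 425227 ≡ 8 (mod 53); 8·20 ≡ 1, so inverse 20.
N/31 = 727001; 727001 ≡ 20 (mod 31); 20·14 ≡ 1, so inverse 14.
N/29 = 777139; 777139 ≡ 26 (mod 29); 26·19 ≡ 1, so inverse 19.
N/11 = 2048821; 2048821 ≡ 5 (mod 11); 5·9 ≡ 1, so inverse 9.
t ≡ 21·524117·30 + 7·425227·20 + 3·727001·14 + 16·777139·19 + 9·2048821·9 = 822464289.
822464289 mod 22537031 = 11131173.

11131173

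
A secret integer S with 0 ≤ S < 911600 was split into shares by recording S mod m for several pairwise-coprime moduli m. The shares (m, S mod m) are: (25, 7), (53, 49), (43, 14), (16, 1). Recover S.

60257

The moduli are pairwise coprime; N = 25·53·43·16 = 911600.
N/25 = 36464; 36464 ≡ 14 (mod 25); 14·9 ≡ 1, so inverse 9.
N/53 = 17200; 17200 ≡ 28 (mod 53); 28·36 ≡ 1, so inverse 36.
N/43 = 21200; 21200 ≡ 1 (mod 43), inverse 1.
N/16 = 56975; 56975 ≡ 15 (mod 16); 15·15 ≡ 1, so inverse 15.
S ≡ 7·36464·9 + 49·17200·36 + 14·21200·1 + 1·56975·15 = 33789457.
33789457 mod 911600 = 60257.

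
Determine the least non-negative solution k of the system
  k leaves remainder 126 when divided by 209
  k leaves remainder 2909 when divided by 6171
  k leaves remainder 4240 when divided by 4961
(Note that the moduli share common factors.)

4032572

gcd(209, 6171) = 11 and 11 | (2909 − 126), so the pair is consistent; merging gives k ≡ 46106 (mod 117249), where 117249 = lcm(209, 6171).
gcd(117249, 4961) = 121 and 121 | (4240 − 46106), so the pair is consistent; merging gives k ≡ 4032572 (mod 4807209), where 4807209 = lcm(117249, 4961).
The solution is unique modulo lcm(209, 6171, 4961) = 4807209.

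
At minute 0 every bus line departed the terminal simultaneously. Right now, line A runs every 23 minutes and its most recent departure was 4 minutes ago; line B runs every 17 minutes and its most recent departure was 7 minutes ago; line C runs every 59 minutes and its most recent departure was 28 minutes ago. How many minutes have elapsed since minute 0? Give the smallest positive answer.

From t ≡ 4 (mod 23) write t = 4 + 23s. Substituting into t ≡ 7 (mod 17) gives 23s ≡ 3 (mod 17), and since 6⁻¹ ≡ 3 (mod 17), s ≡ 9. Hence t ≡ 4 + 23·9 = 211 (mod 391).
From t ≡ 211 (mod 391) write t = 211 + 391s. Substituting into t ≡ 28 (mod 59) gives 391s ≡ 53 (mod 59), and since 37⁻¹ ≡ 8 (mod 59), s ≡ 11. Hence t ≡ 211 + 391·11 = 4512 (mod 23069).

4512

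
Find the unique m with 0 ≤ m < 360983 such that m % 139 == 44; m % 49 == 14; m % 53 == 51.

The moduli are pairwise coprime; N = 139·49·53 = 360983.
N/139 = 2597; 2597 ≡ 95 (mod 139); 95·60 ≡ 1, so inverse 60.
N/49 = 7367; 7367 ≡ 17 (mod 49); 17·26 ≡ 1, so inverse 26.
N/53 = 6811; 6811 ≡ 27 (mod 53); 27·2 ≡ 1, so inverse 2.
m ≡ 44·2597·60 + 14·7367·26 + 51·6811·2 = 10232390.
10232390 mod 360983 = 124866.

124866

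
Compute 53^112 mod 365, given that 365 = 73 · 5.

Mod 73: 53 ≡ 53; by Fermat, exponent reduces to 112 mod 72 = 40; 53^40 ≡ 16 (mod 73).
Mod 5: 53 ≡ 3; since 4 | 112, by Fermat 3^112 ≡ 1 (mod 5).
Combine by CRT: x ≡ 16 (mod 73), x ≡ 1 (mod 5) ⇒ x ≡ 16 (mod 365).

16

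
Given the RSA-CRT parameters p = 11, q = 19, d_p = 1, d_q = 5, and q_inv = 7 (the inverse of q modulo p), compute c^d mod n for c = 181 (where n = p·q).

60

m₁ = c^(d_p) mod p: c ≡ 5 (mod 11), and 5^1 mod 11 = 5.
m₂ = c^(d_q) mod q: c ≡ 10 (mod 19), and 10^5 mod 19 = 3.
h = q_inv·(m₁ − m₂) mod p = 7·(5 − 3) mod 11 = 3.
m = m₂ + h·q = 3 + 3·19 = 60.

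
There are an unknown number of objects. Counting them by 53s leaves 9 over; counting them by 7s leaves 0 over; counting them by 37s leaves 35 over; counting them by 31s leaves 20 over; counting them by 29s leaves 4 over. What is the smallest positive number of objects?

4919999

From N ≡ 9 (mod 53) write N = 9 + 53t. Substituting into N ≡ 0 (mod 7) gives 53t ≡ 5 (mod 7), and since 4⁻¹ ≡ 2 (mod 7), t ≡ 3. Hence N ≡ 9 + 53·3 = 168 (mod 371).
From N ≡ 168 (mod 371) write N = 168 + 371t. Substituting into N ≡ 35 (mod 37) gives 371t ≡ 15 (mod 37), and since 1⁻¹ ≡ 1 (mod 37), t ≡ 15. Hence N ≡ 168 + 371·15 = 5733 (mod 13727).
From N ≡ 5733 (mod 13727) write N = 5733 + 13727t. Substituting into N ≡ 20 (mod 31) gives 13727t ≡ 22 (mod 31), and since 25⁻¹ ≡ 5 (mod 31), t ≡ 17. Hence N ≡ 5733 + 13727·17 = 239092 (mod 425537).
From N ≡ 239092 (mod 425537) write N = 239092 + 425537t. Substituting into N ≡ 4 (mod 29) gives 425537t ≡ 17 (mod 29), and since 20⁻¹ ≡ 16 (mod 29), t ≡ 11. Hence N ≡ 239092 + 425537·11 = 4919999 (mod 12340573).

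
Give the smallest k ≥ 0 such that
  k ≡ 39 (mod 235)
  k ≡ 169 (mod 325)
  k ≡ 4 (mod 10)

Combine the congruences pairwise.
gcd(235, 325) = 5 and 5 | (169 − 39), so the pair is consistent; merging gives k ≡ 3094 (mod 15275), where 15275 = lcm(235, 325).
gcd(15275, 10) = 5 and 5 | (4 − 3094), so the pair is consistent; merging gives k ≡ 3094 (mod 30550), where 30550 = lcm(15275, 10).
The solution is unique modulo lcm(235, 325, 10) = 30550.

3094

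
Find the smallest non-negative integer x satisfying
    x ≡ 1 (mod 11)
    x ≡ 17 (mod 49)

507

From x ≡ 1 (mod 11) write x = 1 + 11t. Substituting into x ≡ 17 (mod 49) gives 11t ≡ 16 (mod 49), and since 11⁻¹ ≡ 9 (mod 49), t ≡ 46. Hence x ≡ 1 + 11·46 = 507 (mod 539).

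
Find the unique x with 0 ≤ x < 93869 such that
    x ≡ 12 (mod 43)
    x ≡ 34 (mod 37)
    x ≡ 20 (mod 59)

Combine the congruences pairwise.
From x ≡ 12 (mod 43) write x = 12 + 43t. Substituting into x ≡ 34 (mod 37) gives 43t ≡ 22 (mod 37), and since 6⁻¹ ≡ 31 (mod 37), t ≡ 16. Hence x ≡ 12 + 43·16 = 700 (mod 1591).
From x ≡ 700 (mod 1591) write x = 700 + 1591t. Substituting into x ≡ 20 (mod 59) gives 1591t ≡ 28 (mod 59), and since 57⁻¹ ≡ 29 (mod 59), t ≡ 45. Hence x ≡ 700 + 1591·45 = 72295 (mod 93869).

72295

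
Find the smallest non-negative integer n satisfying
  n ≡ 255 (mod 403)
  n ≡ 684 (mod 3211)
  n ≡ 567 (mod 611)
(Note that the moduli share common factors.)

Combine the congruences pairwise.
gcd(403, 3211) = 13 and 13 | (684 − 255), so the pair is consistent; merging gives n ≡ 7106 (mod 99541), where 99541 = lcm(403, 3211).
gcd(99541, 611) = 13 and 13 | (567 − 7106), so the pair is consistent; merging gives n ≡ 1997926 (mod 4678427), where 4678427 = lcm(99541, 611).
The solution is unique modulo lcm(403, 3211, 611) = 4678427.

1997926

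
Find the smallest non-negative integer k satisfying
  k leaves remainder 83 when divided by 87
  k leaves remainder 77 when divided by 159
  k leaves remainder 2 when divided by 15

12002

gcd(87, 159) = 3 and 3 | (77 − 83), so the pair is consistent; merging gives k ≡ 2780 (mod 4611), where 4611 = lcm(87, 159).
gcd(4611, 15) = 3 and 3 | (2 − 2780), so the pair is consistent; merging gives k ≡ 12002 (mod 23055), where 23055 = lcm(4611, 15).
The solution is unique modulo lcm(87, 159, 15) = 23055.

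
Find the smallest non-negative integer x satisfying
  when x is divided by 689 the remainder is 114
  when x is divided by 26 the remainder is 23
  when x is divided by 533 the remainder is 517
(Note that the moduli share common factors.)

Combine the congruences pairwise.
gcd(689, 26) = 13 and 13 | (23 − 114), so the pair is consistent; merging gives x ≡ 803 (mod 1378), where 1378 = lcm(689, 26).
gcd(1378, 533) = 13 and 13 | (517 − 803), so the pair is consistent; merging gives x ≡ 32497 (mod 56498), where 56498 = lcm(1378, 533).
The solution is unique modulo lcm(689, 26, 533) = 56498.

32497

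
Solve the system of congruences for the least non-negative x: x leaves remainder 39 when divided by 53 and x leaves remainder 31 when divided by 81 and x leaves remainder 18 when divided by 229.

581449

Combine the congruences pairwise.
From x ≡ 39 (mod 53) write x = 39 + 53t. Substituting into x ≡ 31 (mod 81) gives 53t ≡ 73 (mod 81), and since 53⁻¹ ≡ 26 (mod 81), t ≡ 35. Hence x ≡ 39 + 53·35 = 1894 (mod 4293).
From x ≡ 1894 (mod 4293) write x = 1894 + 4293t. Substituting into x ≡ 18 (mod 229) gives 4293t ≡ 185 (mod 229), and since 171⁻¹ ≡ 75 (mod 229), t ≡ 135. Hence x ≡ 1894 + 4293·135 = 581449 (mod 983097).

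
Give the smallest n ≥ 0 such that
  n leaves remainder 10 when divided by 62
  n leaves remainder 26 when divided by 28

754

Combine the congruences pairwise.
gcd(62, 28) = 2 and 2 | (26 − 10), so the pair is consistent; merging gives n ≡ 754 (mod 868), where 868 = lcm(62, 28).
The solution is unique modulo lcm(62, 28) = 868.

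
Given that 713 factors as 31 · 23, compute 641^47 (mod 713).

Mod 31: 641 ≡ 21; by Fermat, exponent reduces to 47 mod 30 = 17; 21^17 ≡ 24 (mod 31).
Mod 23: 641 ≡ 20; by Fermat, exponent reduces to 47 mod 22 = 3; 20^3 ≡ 19 (mod 23).
Combine by CRT: x ≡ 24 (mod 31), x ≡ 19 (mod 23) ⇒ x ≡ 272 (mod 713).

272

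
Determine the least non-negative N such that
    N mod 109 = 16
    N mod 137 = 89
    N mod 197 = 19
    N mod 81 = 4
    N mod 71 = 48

The moduli are pairwise coprime; M = 109·137·197·81·71 = 16918297551.
M/109 = 155213739; 155213739 ≡ 28 (mod 109); 28·74 ≡ 1, so inverse 74.
M/137 = 123491223; 123491223 ≡ 108 (mod 137); 108·85 ≡ 1, so inverse 85.
M/197 = 85879683; 85879683 ≡ 94 (mod 197); 94·153 ≡ 1, so inverse 153.
M/81 = 208867871; 208867871 ≡ 56 (mod 81); 56·68 ≡ 1, so inverse 68.
M/71 = 238285881; 238285881 ≡ 12 (mod 71); 12·6 ≡ 1, so inverse 6.
N ≡ 16·155213739·74 + 89·123491223·85 + 19·85879683·153 + 4·208867871·68 + 48·238285881·6 = 1493074802092.
1493074802092 mod 16918297551 = 4264617604.

4264617604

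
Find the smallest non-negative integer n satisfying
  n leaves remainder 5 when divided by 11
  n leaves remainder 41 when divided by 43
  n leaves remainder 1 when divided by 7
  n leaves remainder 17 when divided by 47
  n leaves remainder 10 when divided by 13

1220983

The moduli are pairwise coprime; M = 11·43·7·47·13 = 2023021.
M/11 = 183911; 183911 ≡ 2 (mod 11); 2·6 ≡ 1, so inverse 6.
M/43 = 47047; 47047 ≡ 5 (mod 43); 5·26 ≡ 1, so inverse 26.
M/7 = 289003; 289003 ≡ 1 (mod 7), inverse 1.
M/47 = 43043; 43043 ≡ 38 (mod 47); 38·26 ≡ 1, so inverse 26.
M/13 = 155617; 155617 ≡ 7 (mod 13); 7·2 ≡ 1, so inverse 2.
n ≡ 5·183911·6 + 41·47047·26 + 1·289003·1 + 17·43043·26 + 10·155617·2 = 78095781.
78095781 mod 2023021 = 1220983.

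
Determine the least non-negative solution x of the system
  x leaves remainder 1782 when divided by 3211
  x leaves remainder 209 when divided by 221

gcd(3211, 221) = 13 and 13 | (209 − 1782), so the pair is consistent; merging gives x ≡ 43525 (mod 54587), where 54587 = lcm(3211, 221).
The solution is unique modulo lcm(3211, 221) = 54587.

43525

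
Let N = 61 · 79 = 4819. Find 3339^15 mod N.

Mod 61: 3339 ≡ 45; 45^15 ≡ 60 (mod 61).
Mod 79: 3339 ≡ 21; 21^15 ≡ 46 (mod 79).
Combine by CRT: x ≡ 60 (mod 61), x ≡ 46 (mod 79) ⇒ x ≡ 4391 (mod 4819).

4391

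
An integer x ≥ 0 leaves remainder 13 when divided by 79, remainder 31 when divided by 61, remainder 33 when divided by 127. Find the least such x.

390431

Combine the congruences pairwise.
From x ≡ 13 (mod 79) write x = 13 + 79t. Substituting into x ≡ 31 (mod 61) gives 79t ≡ 18 (mod 61), and since 18⁻¹ ≡ 17 (mod 61), t ≡ 1. Hence x ≡ 13 + 79·1 = 92 (mod 4819).
From x ≡ 92 (mod 4819) write x = 92 + 4819t. Substituting into x ≡ 33 (mod 127) gives 4819t ≡ 68 (mod 127), and since 120⁻¹ ≡ 18 (mod 127), t ≡ 81. Hence x ≡ 92 + 4819·81 = 390431 (mod 612013).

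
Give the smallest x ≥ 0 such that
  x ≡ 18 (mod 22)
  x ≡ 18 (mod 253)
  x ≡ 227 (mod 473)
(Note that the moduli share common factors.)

gcd(22, 253) = 11 and 11 | (18 − 18), so the pair is consistent; merging gives x ≡ 18 (mod 506), where 506 = lcm(22, 253).
gcd(506, 473) = 11 and 11 | (227 − 18), so the pair is consistent; merging gives x ≡ 17728 (mod 21758), where 21758 = lcm(506, 473).
The solution is unique modulo lcm(22, 253, 473) = 21758.

17728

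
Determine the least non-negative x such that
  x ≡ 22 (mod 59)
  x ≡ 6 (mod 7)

258

Combine the congruences pairwise.
From x ≡ 22 (mod 59) write x = 22 + 59t. Substituting into x ≡ 6 (mod 7) gives 59t ≡ 5 (mod 7), and since 3⁻¹ ≡ 5 (mod 7), t ≡ 4. Hence x ≡ 22 + 59·4 = 258 (mod 413).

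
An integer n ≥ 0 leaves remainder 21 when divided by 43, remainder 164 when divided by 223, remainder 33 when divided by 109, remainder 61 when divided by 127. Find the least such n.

The moduli are pairwise coprime; M = 43·223·109·127 = 132740527.
M/43 = 3086989; 3086989 ≡ 19 (mod 43); 19·34 ≡ 1, so inverse 34.
M/223 = 595249; 595249 ≡ 62 (mod 223); 62·18 ≡ 1, so inverse 18.
M/109 = 1217803; 1217803 ≡ 55 (mod 109); 55·2 ≡ 1, so inverse 2.
M/127 = 1045201; 1045201 ≡ 118 (mod 127); 118·14 ≡ 1, so inverse 14.
n ≡ 21·3086989·34 + 164·595249·18 + 33·1217803·2 + 61·1045201·14 = 4934261846.
4934261846 mod 132740527 = 22862347.

22862347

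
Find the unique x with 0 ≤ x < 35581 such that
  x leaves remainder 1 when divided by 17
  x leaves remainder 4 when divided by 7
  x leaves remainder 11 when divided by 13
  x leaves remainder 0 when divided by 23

The moduli are pairwise coprime; N = 17·7·13·23 = 35581.
N/17 = 2093; 2093 ≡ 2 (mod 17); 2·9 ≡ 1, so inverse 9.
N/7 = 5083; 5083 ≡ 1 (mod 7), inverse 1.
N/13 = 2737; 2737 ≡ 7 (mod 13); 7·2 ≡ 1, so inverse 2.
N/23 = 1547; 1547 ≡ 6 (mod 23); 6·4 ≡ 1, so inverse 4.
x ≡ 1·2093·9 + 4·5083·1 + 11·2737·2 + 0·1547·4 = 99383.
99383 mod 35581 = 28221.

28221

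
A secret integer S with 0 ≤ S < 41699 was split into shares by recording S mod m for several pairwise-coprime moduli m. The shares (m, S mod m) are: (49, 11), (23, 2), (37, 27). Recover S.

The moduli are pairwise coprime; N = 49·23·37 = 41699.
N/49 = 851; 851 ≡ 18 (mod 49); 18·30 ≡ 1, so inverse 30.
N/23 = 1813; 1813 ≡ 19 (mod 23); 19·17 ≡ 1, so inverse 17.
N/37 = 1127; 1127 ≡ 17 (mod 37); 17·24 ≡ 1, so inverse 24.
S ≡ 11·851·30 + 2·1813·17 + 27·1127·24 = 1072768.
1072768 mod 41699 = 30293.

30293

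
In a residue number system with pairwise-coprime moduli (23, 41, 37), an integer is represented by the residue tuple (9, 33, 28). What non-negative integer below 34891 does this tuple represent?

The moduli are pairwise coprime; N = 23·41·37 = 34891.
N/23 = 1517; 1517 ≡ 22 (mod 23); 22·22 ≡ 1, so inverse 22.
N/41 = 851; 851 ≡ 31 (mod 41); 31·4 ≡ 1, so inverse 4.
N/37 = 943; 943 ≡ 18 (mod 37); 18·35 ≡ 1, so inverse 35.
x ≡ 9·1517·22 + 33·851·4 + 28·943·35 = 1336838.
1336838 mod 34891 = 10980.

10980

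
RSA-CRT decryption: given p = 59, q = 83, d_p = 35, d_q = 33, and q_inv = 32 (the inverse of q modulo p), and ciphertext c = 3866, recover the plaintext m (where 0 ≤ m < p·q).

3524

m₁ = c^(d_p) mod p: c ≡ 31 (mod 59), and 31^35 mod 59 = 43.
m₂ = c^(d_q) mod q: c ≡ 48 (mod 83), and 48^33 mod 83 = 38.
h = q_inv·(m₁ − m₂) mod p = 32·(43 − 38) mod 59 = 42.
m = m₂ + h·q = 38 + 42·83 = 3524.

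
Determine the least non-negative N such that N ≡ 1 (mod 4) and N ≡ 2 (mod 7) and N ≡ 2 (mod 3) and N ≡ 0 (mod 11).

737

From N ≡ 1 (mod 4) write N = 1 + 4t. Substituting into N ≡ 2 (mod 7) gives 4t ≡ 1 (mod 7), and since 4⁻¹ ≡ 2 (mod 7), t ≡ 2. Hence N ≡ 1 + 4·2 = 9 (mod 28).
From N ≡ 9 (mod 28) write N = 9 + 28t. Substituting into N ≡ 2 (mod 3) gives 28t ≡ 2 (mod 3), and since 1⁻¹ ≡ 1 (mod 3), t ≡ 2. Hence N ≡ 9 + 28·2 = 65 (mod 84).
From N ≡ 65 (mod 84) write N = 65 + 84t. Substituting into N ≡ 0 (mod 11) gives 84t ≡ 1 (mod 11), and since 7⁻¹ ≡ 8 (mod 11), t ≡ 8. Hence N ≡ 65 + 84·8 = 737 (mod 924).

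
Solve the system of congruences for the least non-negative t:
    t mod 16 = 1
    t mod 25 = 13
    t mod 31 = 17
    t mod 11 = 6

The moduli are pairwise coprime; N = 16·25·31·11 = 136400.
N/16 = 8525; 8525 ≡ 13 (mod 16); 13·5 ≡ 1, so inverse 5.
N/25 = 5456; 5456 ≡ 6 (mod 25); 6·21 ≡ 1, so inverse 21.
N/31 = 4400; 4400 ≡ 29 (mod 31); 29·15 ≡ 1, so inverse 15.
N/11 = 12400; 12400 ≡ 3 (mod 11); 3·4 ≡ 1, so inverse 4.
t ≡ 1·8525·5 + 13·5456·21 + 17·4400·15 + 6·12400·4 = 2951713.
2951713 mod 136400 = 87313.

87313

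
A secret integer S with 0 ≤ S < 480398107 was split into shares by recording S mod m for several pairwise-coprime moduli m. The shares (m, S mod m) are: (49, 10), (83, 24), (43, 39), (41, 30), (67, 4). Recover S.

254119547

From S ≡ 10 (mod 49) write S = 10 + 49t. Substituting into S ≡ 24 (mod 83) gives 49t ≡ 14 (mod 83), and since 49⁻¹ ≡ 61 (mod 83), t ≡ 24. Hence S ≡ 10 + 49·24 = 1186 (mod 4067).
From S ≡ 1186 (mod 4067) write S = 1186 + 4067t. Substituting into S ≡ 39 (mod 43) gives 4067t ≡ 14 (mod 43), and since 25⁻¹ ≡ 31 (mod 43), t ≡ 4. Hence S ≡ 1186 + 4067·4 = 17454 (mod 174881).
From S ≡ 17454 (mod 174881) write S = 17454 + 174881t. Substituting into S ≡ 30 (mod 41) gives 174881t ≡ 1 (mod 41), and since 16⁻¹ ≡ 18 (mod 41), t ≡ 18. Hence S ≡ 17454 + 174881·18 = 3165312 (mod 7170121).
From S ≡ 3165312 (mod 7170121) write S = 3165312 + 7170121t. Substituting into S ≡ 4 (mod 67) gives 7170121t ≡ 40 (mod 67), and since 49⁻¹ ≡ 26 (mod 67), t ≡ 35. Hence S ≡ 3165312 + 7170121·35 = 254119547 (mod 480398107).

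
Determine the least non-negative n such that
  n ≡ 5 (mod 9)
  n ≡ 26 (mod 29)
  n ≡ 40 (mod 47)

12119

The moduli are pairwise coprime; M = 9·29·47 = 12267.
M/9 = 1363; 1363 ≡ 4 (mod 9); 4·7 ≡ 1, so inverse 7.
M/29 = 423; 423 ≡ 17 (mod 29); 17·12 ≡ 1, so inverse 12.
M/47 = 261; 261 ≡ 26 (mod 47); 26·38 ≡ 1, so inverse 38.
n ≡ 5·1363·7 + 26·423·12 + 40·261·38 = 576401.
576401 mod 12267 = 12119.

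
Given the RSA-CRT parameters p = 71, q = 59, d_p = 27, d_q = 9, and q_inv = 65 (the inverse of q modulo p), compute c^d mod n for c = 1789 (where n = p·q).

2431

m₁ = c^(d_p) mod p: c ≡ 14 (mod 71), and 14^27 mod 71 = 17.
m₂ = c^(d_q) mod q: c ≡ 19 (mod 59), and 19^9 mod 59 = 12.
h = q_inv·(m₁ − m₂) mod p = 65·(17 − 12) mod 71 = 41.
m = m₂ + h·q = 12 + 41·59 = 2431.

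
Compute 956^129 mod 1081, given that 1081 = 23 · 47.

554

Mod 23: 956 ≡ 13; by Fermat, exponent reduces to 129 mod 22 = 19; 13^19 ≡ 2 (mod 23).
Mod 47: 956 ≡ 16; by Fermat, exponent reduces to 129 mod 46 = 37; 16^37 ≡ 37 (mod 47).
Combine by CRT: x ≡ 2 (mod 23), x ≡ 37 (mod 47) ⇒ x ≡ 554 (mod 1081).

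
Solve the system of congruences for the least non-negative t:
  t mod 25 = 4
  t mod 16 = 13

From t ≡ 4 (mod 25) write t = 4 + 25s. Substituting into t ≡ 13 (mod 16) gives 25s ≡ 9 (mod 16), and since 9⁻¹ ≡ 9 (mod 16), s ≡ 1. Hence t ≡ 4 + 25·1 = 29 (mod 400).

29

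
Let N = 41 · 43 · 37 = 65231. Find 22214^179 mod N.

Mod 41: 22214 ≡ 33; by Fermat, exponent reduces to 179 mod 40 = 19; 33^19 ≡ 5 (mod 41).
Mod 43: 22214 ≡ 26; by Fermat, exponent reduces to 179 mod 42 = 11; 26^11 ≡ 19 (mod 43).
Mod 37: 22214 ≡ 14; by Fermat, exponent reduces to 179 mod 36 = 35; 14^35 ≡ 8 (mod 37).
Combine by CRT: x ≡ 5 (mod 41), x ≡ 19 (mod 43), x ≡ 8 (mod 37) ⇒ x ≡ 15585 (mod 65231).

15585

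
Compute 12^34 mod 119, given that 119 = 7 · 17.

93

Mod 7: 12 ≡ 5; by Fermat, exponent reduces to 34 mod 6 = 4; 5^4 ≡ 2 (mod 7).
Mod 17: 12 ≡ 12; by Fermat, exponent reduces to 34 mod 16 = 2; 12^2 ≡ 8 (mod 17).
Combine by CRT: x ≡ 2 (mod 7), x ≡ 8 (mod 17) ⇒ x ≡ 93 (mod 119).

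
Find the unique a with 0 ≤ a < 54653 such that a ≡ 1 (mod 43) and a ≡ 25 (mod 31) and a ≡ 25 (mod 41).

53407

The moduli are pairwise coprime; N = 43·31·41 = 54653.
N/43 = 1271; 1271 ≡ 24 (mod 43); 24·9 ≡ 1, so inverse 9.
N/31 = 1763; 1763 ≡ 27 (mod 31); 27·23 ≡ 1, so inverse 23.
N/41 = 1333; 1333 ≡ 21 (mod 41); 21·2 ≡ 1, so inverse 2.
a ≡ 1·1271·9 + 25·1763·23 + 25·1333·2 = 1091814.
1091814 mod 54653 = 53407.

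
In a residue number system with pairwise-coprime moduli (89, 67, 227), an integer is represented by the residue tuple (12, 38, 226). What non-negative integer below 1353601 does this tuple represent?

160034

The moduli are pairwise coprime; N = 89·67·227 = 1353601.
N/89 = 15209; 15209 ≡ 79 (mod 89); 79·80 ≡ 1, so inverse 80.
N/67 = 20203; 20203 ≡ 36 (mod 67); 36·54 ≡ 1, so inverse 54.
N/227 = 5963; 5963 ≡ 61 (mod 227); 61·67 ≡ 1, so inverse 67.
x ≡ 12·15209·80 + 38·20203·54 + 226·5963·67 = 146348942.
146348942 mod 1353601 = 160034.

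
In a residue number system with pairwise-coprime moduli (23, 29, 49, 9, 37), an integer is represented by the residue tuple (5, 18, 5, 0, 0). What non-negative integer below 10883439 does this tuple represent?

From x ≡ 5 (mod 23) write x = 5 + 23t. Substituting into x ≡ 18 (mod 29) gives 23t ≡ 13 (mod 29), and since 23⁻¹ ≡ 24 (mod 29), t ≡ 22. Hence x ≡ 5 + 23·22 = 511 (mod 667).
From x ≡ 511 (mod 667) write x = 511 + 667t. Substituting into x ≡ 5 (mod 49) gives 667t ≡ 33 (mod 49), and since 30⁻¹ ≡ 18 (mod 49), t ≡ 6. Hence x ≡ 511 + 667·6 = 4513 (mod 32683).
From x ≡ 4513 (mod 32683) write x = 4513 + 32683t. Substituting into x ≡ 0 (mod 9) gives 32683t ≡ 5 (mod 9), and since 4⁻¹ ≡ 7 (mod 9), t ≡ 8. Hence x ≡ 4513 + 32683·8 = 265977 (mod 294147).
From x ≡ 265977 (mod 294147) write x = 265977 + 294147t. Substituting into x ≡ 0 (mod 37) gives 294147t ≡ 16 (mod 37), and since 34⁻¹ ≡ 12 (mod 37), t ≡ 7. Hence x ≡ 265977 + 294147·7 = 2325006 (mod 10883439).

2325006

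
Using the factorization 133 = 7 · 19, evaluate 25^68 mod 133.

Mod 7: 25 ≡ 4; by Fermat, exponent reduces to 68 mod 6 = 2; 4^2 ≡ 2 (mod 7).
Mod 19: 25 ≡ 6; by Fermat, exponent reduces to 68 mod 18 = 14; 6^14 ≡ 5 (mod 19).
Combine by CRT: x ≡ 2 (mod 7), x ≡ 5 (mod 19) ⇒ x ≡ 100 (mod 133).

100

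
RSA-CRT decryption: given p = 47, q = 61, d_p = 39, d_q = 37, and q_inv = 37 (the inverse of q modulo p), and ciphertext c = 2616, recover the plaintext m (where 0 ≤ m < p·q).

1385

m₁ = c^(d_p) mod p: c ≡ 31 (mod 47), and 31^39 mod 47 = 22.
m₂ = c^(d_q) mod q: c ≡ 54 (mod 61), and 54^37 mod 61 = 43.
h = q_inv·(m₁ − m₂) mod p = 37·(22 − 43) mod 47 = 22.
m = m₂ + h·q = 43 + 22·61 = 1385.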